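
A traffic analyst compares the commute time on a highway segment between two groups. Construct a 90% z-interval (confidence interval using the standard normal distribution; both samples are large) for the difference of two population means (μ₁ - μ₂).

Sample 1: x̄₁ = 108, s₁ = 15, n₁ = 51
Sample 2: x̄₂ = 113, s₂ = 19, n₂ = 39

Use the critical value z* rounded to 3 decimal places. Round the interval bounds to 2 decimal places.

Both samples are large (n₁ = 51 ≥ 30, n₂ = 39 ≥ 30), so a z-interval for the difference of means applies.

Point estimate: x̄₁ - x̄₂ = 108 - 113 = -5

Standard error: SE = √(s₁²/n₁ + s₂²/n₂)
= √(15²/51 + 19²/39)
= √(4.411765 + 9.256410)
= 3.697049

For 90% confidence, z* = 1.645 (from standard normal table)
Margin of error: E = z* × SE = 1.645 × 3.697049 = 6.0816

Z-interval: (x̄₁ - x̄₂) ± E = -5 ± 6.0816 = (-11.0816, 1.0816)

Rounded to 2 decimal places:

(-11.08, 1.08)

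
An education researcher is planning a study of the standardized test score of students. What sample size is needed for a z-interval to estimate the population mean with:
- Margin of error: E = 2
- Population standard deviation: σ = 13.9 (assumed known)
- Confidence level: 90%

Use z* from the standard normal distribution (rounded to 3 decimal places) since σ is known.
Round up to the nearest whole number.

Using z* since population σ is known (z-interval formula).

For 90% confidence, z* = 1.645 (from standard normal table)

Sample size formula for z-interval: n = (z*σ/E)²

n = (1.645 × 13.9 / 2)²
  = (11.432750)²
  = 130.7078

Round up to the nearest whole number: n = 131

131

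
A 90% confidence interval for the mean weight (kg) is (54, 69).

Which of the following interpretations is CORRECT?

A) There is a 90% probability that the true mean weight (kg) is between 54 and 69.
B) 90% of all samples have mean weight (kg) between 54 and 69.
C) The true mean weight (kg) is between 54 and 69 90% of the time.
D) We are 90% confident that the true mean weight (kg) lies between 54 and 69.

A confidence interval represents our confidence in the procedure, not a probability statement about the parameter.

Key concept: If we repeated this sampling process many times and computed a 90% CI each time, about 90% of those intervals would contain the true population parameter.

For this specific interval (54, 69):
- Midpoint (point estimate): 61.5
- Margin of error: 7.5

The correct interpretation is the one stating confidence that the true parameter lies in the interval — option D.

D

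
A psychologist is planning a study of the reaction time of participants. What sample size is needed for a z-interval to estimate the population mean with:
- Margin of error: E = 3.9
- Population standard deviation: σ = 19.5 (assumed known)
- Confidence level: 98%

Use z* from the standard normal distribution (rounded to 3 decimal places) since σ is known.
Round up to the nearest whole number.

Using z* since population σ is known (z-interval formula).

For 98% confidence, z* = 2.326 (from standard normal table)

Sample size formula for z-interval: n = (z*σ/E)²

n = (2.326 × 19.5 / 3.9)²
  = (11.630000)²
  = 135.2569

Round up to the nearest whole number: n = 136

136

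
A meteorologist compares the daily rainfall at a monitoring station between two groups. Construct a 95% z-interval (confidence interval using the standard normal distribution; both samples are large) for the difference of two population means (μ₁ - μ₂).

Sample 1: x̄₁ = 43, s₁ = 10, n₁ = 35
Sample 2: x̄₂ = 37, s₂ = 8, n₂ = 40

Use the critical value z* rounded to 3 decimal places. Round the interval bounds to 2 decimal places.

Both samples are large (n₁ = 35 ≥ 30, n₂ = 40 ≥ 30), so a z-interval for the difference of means applies.

Point estimate: x̄₁ - x̄₂ = 43 - 37 = 6

Standard error: SE = √(s₁²/n₁ + s₂²/n₂)
= √(10²/35 + 8²/40)
= √(2.857143 + 1.600000)
= 2.111195

For 95% confidence, z* = 1.96 (from standard normal table)
Margin of error: E = z* × SE = 1.96 × 2.111195 = 4.1379

Z-interval: (x̄₁ - x̄₂) ± E = 6 ± 4.1379 = (1.8621, 10.1379)

Rounded to 2 decimal places:

(1.86, 10.14)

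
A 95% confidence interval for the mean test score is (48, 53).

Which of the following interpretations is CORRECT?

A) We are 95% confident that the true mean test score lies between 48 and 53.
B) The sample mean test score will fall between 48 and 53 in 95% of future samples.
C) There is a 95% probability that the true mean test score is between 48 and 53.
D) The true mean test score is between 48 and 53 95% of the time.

A confidence interval represents our confidence in the procedure, not a probability statement about the parameter.

Key concept: If we repeated this sampling process many times and computed a 95% CI each time, about 95% of those intervals would contain the true population parameter.

For this specific interval (48, 53):
- Midpoint (point estimate): 50.5
- Margin of error: 2.5

The correct interpretation is the one stating confidence that the true parameter lies in the interval — option A.

A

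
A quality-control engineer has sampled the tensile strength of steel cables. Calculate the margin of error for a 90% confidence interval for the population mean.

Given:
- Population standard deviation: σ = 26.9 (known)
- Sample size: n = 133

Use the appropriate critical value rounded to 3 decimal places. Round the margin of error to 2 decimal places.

The population standard deviation σ is known, so use the z-interval margin of error formula.

For 90% confidence, z* = 1.645 (from standard normal table)

Margin of error formula for z-interval: E = z* × σ/√n

E = 1.645 × 26.9/√133
  = 1.645 × 2.332526
  = 3.8370

Rounded to 2 decimal places:

3.84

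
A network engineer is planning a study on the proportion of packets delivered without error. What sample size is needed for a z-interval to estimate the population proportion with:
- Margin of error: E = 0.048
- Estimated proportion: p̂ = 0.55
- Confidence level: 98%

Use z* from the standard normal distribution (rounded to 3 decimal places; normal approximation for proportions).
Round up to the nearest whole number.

Using z* for proportion z-interval (normal approximation).

For 98% confidence, z* = 2.326 (from standard normal table)

Sample size formula for proportion z-interval: n = z*²p̂(1-p̂)/E²

n = 2.326² × 0.55 × 0.45 / 0.048²
  = 5.410276 × 0.2475 / 0.002304
  = 581.1820

Round up to the nearest whole number: n = 582

582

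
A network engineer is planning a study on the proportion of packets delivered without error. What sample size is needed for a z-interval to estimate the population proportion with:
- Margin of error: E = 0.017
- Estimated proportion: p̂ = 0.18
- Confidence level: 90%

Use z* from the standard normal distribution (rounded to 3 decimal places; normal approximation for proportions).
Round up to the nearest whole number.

Using z* for proportion z-interval (normal approximation).

For 90% confidence, z* = 1.645 (from standard normal table)

Sample size formula for proportion z-interval: n = z*²p̂(1-p̂)/E²

n = 1.645² × 0.18 × 0.82 / 0.017²
  = 2.706025 × 0.1476 / 0.000289
  = 1382.0391

Round up to the nearest whole number: n = 1383

1383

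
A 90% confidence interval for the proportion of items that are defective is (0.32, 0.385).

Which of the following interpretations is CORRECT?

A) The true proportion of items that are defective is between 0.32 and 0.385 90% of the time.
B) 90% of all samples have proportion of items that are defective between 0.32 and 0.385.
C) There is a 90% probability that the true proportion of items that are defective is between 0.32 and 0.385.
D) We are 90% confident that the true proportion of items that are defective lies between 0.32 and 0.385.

A confidence interval represents our confidence in the procedure, not a probability statement about the parameter.

Key concept: If we repeated this sampling process many times and computed a 90% CI each time, about 90% of those intervals would contain the true population parameter.

For this specific interval (0.32, 0.385):
- Midpoint (point estimate): 0.3525
- Margin of error: 0.0325

The correct interpretation is the one stating confidence that the true parameter lies in the interval — option D.

D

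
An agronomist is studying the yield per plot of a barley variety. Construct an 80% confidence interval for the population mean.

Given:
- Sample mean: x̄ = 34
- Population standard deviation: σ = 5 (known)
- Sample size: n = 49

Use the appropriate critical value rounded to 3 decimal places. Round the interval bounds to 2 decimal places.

The population standard deviation σ is known, so use a z-interval (standard normal critical value).

For 80% confidence, z* = 1.282 (from standard normal table)

Standard error: SE = σ/√n = 5/√49 = 0.714286

Margin of error: E = z* × SE = 1.282 × 0.714286 = 0.9157

Z-interval: x̄ ± E = 34 ± 0.9157 = (33.0843, 34.9157)

Rounded to 2 decimal places:

(33.08, 34.92)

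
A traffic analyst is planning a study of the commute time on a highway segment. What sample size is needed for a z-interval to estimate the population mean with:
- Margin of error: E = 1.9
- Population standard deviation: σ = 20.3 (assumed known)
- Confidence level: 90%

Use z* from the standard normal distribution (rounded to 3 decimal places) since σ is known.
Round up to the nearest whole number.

Using z* since population σ is known (z-interval formula).

For 90% confidence, z* = 1.645 (from standard normal table)

Sample size formula for z-interval: n = (z*σ/E)²

n = (1.645 × 20.3 / 1.9)²
  = (17.575526)²
  = 308.8991

Round up to the nearest whole number: n = 309

309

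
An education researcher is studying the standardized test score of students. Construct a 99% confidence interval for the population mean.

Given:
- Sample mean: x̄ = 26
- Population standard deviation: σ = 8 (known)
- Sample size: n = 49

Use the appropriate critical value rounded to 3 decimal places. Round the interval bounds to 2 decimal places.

The population standard deviation σ is known, so use a z-interval (standard normal critical value).

For 99% confidence, z* = 2.576 (from standard normal table)

Standard error: SE = σ/√n = 8/√49 = 1.142857

Margin of error: E = z* × SE = 2.576 × 1.142857 = 2.9440

Z-interval: x̄ ± E = 26 ± 2.9440 = (23.0560, 28.9440)

Rounded to 2 decimal places:

(23.06, 28.94)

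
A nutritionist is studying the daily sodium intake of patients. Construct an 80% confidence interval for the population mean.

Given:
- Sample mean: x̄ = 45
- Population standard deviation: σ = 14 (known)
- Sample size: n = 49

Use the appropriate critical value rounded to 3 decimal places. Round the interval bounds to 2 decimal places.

The population standard deviation σ is known, so use a z-interval (standard normal critical value).

For 80% confidence, z* = 1.282 (from standard normal table)

Standard error: SE = σ/√n = 14/√49 = 2.000000

Margin of error: E = z* × SE = 1.282 × 2.000000 = 2.5640

Z-interval: x̄ ± E = 45 ± 2.5640 = (42.4360, 47.5640)

Rounded to 2 decimal places:

(42.44, 47.56)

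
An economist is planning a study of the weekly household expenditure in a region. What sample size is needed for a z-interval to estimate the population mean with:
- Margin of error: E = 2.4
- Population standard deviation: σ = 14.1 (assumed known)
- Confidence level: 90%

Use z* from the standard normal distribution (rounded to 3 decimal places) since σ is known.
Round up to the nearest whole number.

Using z* since population σ is known (z-interval formula).

For 90% confidence, z* = 1.645 (from standard normal table)

Sample size formula for z-interval: n = (z*σ/E)²

n = (1.645 × 14.1 / 2.4)²
  = (9.664375)²
  = 93.4001

Round up to the nearest whole number: n = 94

94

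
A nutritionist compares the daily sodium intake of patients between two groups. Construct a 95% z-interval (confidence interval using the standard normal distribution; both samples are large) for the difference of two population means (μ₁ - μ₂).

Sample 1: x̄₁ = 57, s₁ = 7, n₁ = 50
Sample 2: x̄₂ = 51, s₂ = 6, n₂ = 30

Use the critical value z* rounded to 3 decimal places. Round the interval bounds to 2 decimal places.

Both samples are large (n₁ = 50 ≥ 30, n₂ = 30 ≥ 30), so a z-interval for the difference of means applies.

Point estimate: x̄₁ - x̄₂ = 57 - 51 = 6

Standard error: SE = √(s₁²/n₁ + s₂²/n₂)
= √(7²/50 + 6²/30)
= √(0.980000 + 1.200000)
= 1.476482

For 95% confidence, z* = 1.96 (from standard normal table)
Margin of error: E = z* × SE = 1.96 × 1.476482 = 2.8939

Z-interval: (x̄₁ - x̄₂) ± E = 6 ± 2.8939 = (3.1061, 8.8939)

Rounded to 2 decimal places:

(3.11, 8.89)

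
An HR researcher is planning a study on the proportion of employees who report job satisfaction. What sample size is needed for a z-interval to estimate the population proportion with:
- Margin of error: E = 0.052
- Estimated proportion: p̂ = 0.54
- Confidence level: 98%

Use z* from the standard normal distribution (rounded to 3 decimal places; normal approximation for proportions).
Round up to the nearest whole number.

Using z* for proportion z-interval (normal approximation).

For 98% confidence, z* = 2.326 (from standard normal table)

Sample size formula for proportion z-interval: n = z*²p̂(1-p̂)/E²

n = 2.326² × 0.54 × 0.46 / 0.052²
  = 5.410276 × 0.2484 / 0.002704
  = 497.0091

Round up to the nearest whole number: n = 498

498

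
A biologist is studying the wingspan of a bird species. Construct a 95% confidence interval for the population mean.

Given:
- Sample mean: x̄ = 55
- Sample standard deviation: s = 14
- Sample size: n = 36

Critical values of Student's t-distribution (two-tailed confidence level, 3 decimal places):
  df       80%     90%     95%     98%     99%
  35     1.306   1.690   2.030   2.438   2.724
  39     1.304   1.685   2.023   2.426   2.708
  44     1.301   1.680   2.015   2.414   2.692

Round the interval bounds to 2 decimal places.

The population standard deviation σ is unknown (only the sample standard deviation s is given), so use a t-interval with df = n - 1 = 36 - 1 = 35.

For 95% confidence with df = 35, t* = 2.030 (from t-table)

Standard error: SE = s/√n = 14/√36 = 2.333333

Margin of error: E = t* × SE = 2.030 × 2.333333 = 4.7367

T-interval: x̄ ± E = 55 ± 4.7367 = (50.2633, 59.7367)

Rounded to 2 decimal places:

(50.26, 59.74)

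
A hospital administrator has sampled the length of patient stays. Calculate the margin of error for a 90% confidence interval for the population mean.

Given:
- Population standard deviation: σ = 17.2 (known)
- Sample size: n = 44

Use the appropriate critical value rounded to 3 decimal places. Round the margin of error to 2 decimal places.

The population standard deviation σ is known, so use the z-interval margin of error formula.

For 90% confidence, z* = 1.645 (from standard normal table)

Margin of error formula for z-interval: E = z* × σ/√n

E = 1.645 × 17.2/√44
  = 1.645 × 2.592998
  = 4.2655

Rounded to 2 decimal places:

4.27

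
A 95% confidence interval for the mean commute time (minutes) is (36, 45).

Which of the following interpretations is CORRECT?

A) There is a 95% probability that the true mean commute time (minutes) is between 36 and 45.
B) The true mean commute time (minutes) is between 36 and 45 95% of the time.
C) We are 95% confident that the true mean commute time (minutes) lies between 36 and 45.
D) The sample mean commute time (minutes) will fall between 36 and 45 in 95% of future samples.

A confidence interval represents our confidence in the procedure, not a probability statement about the parameter.

Key concept: If we repeated this sampling process many times and computed a 95% CI each time, about 95% of those intervals would contain the true population parameter.

For this specific interval (36, 45):
- Midpoint (point estimate): 40.5
- Margin of error: 4.5

The correct interpretation is the one stating confidence that the true parameter lies in the interval — option C.

C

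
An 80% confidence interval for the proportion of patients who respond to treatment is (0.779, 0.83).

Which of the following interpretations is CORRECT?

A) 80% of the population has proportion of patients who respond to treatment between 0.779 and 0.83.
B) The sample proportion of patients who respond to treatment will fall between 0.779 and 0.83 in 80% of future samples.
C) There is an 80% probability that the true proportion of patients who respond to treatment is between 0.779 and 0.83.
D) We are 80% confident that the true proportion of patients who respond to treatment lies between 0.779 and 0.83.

A confidence interval represents our confidence in the procedure, not a probability statement about the parameter.

Key concept: If we repeated this sampling process many times and computed an 80% CI each time, about 80% of those intervals would contain the true population parameter.

For this specific interval (0.779, 0.83):
- Midpoint (point estimate): 0.8045
- Margin of error: 0.0255

The correct interpretation is the one stating confidence that the true parameter lies in the interval — option D.

D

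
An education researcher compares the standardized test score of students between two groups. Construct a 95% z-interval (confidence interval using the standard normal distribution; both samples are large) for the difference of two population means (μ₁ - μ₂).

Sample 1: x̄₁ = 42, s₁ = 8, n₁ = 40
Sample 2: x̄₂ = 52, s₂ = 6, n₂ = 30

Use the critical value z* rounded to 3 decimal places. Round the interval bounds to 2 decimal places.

Both samples are large (n₁ = 40 ≥ 30, n₂ = 30 ≥ 30), so a z-interval for the difference of means applies.

Point estimate: x̄₁ - x̄₂ = 42 - 52 = -10

Standard error: SE = √(s₁²/n₁ + s₂²/n₂)
= √(8²/40 + 6²/30)
= √(1.600000 + 1.200000)
= 1.673320

For 95% confidence, z* = 1.96 (from standard normal table)
Margin of error: E = z* × SE = 1.96 × 1.673320 = 3.2797

Z-interval: (x̄₁ - x̄₂) ± E = -10 ± 3.2797 = (-13.2797, -6.7203)

Rounded to 2 decimal places:

(-13.28, -6.72)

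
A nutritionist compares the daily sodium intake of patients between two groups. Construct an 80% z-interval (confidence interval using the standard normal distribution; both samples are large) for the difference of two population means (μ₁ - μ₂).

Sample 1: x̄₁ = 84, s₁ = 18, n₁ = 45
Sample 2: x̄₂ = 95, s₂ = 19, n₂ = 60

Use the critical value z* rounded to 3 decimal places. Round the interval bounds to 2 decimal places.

Both samples are large (n₁ = 45 ≥ 30, n₂ = 60 ≥ 30), so a z-interval for the difference of means applies.

Point estimate: x̄₁ - x̄₂ = 84 - 95 = -11

Standard error: SE = √(s₁²/n₁ + s₂²/n₂)
= √(18²/45 + 19²/60)
= √(7.200000 + 6.016667)
= 3.635473

For 80% confidence, z* = 1.282 (from standard normal table)
Margin of error: E = z* × SE = 1.282 × 3.635473 = 4.6607

Z-interval: (x̄₁ - x̄₂) ± E = -11 ± 4.6607 = (-15.6607, -6.3393)

Rounded to 2 decimal places:

(-15.66, -6.34)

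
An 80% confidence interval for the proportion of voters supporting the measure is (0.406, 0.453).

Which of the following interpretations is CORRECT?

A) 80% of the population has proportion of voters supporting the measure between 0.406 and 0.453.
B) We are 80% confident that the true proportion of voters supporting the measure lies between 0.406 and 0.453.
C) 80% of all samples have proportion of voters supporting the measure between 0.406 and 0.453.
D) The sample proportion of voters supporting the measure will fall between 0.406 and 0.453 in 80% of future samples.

A confidence interval represents our confidence in the procedure, not a probability statement about the parameter.

Key concept: If we repeated this sampling process many times and computed an 80% CI each time, about 80% of those intervals would contain the true population parameter.

For this specific interval (0.406, 0.453):
- Midpoint (point estimate): 0.4295
- Margin of error: 0.0235

The correct interpretation is the one stating confidence that the true parameter lies in the interval — option B.

B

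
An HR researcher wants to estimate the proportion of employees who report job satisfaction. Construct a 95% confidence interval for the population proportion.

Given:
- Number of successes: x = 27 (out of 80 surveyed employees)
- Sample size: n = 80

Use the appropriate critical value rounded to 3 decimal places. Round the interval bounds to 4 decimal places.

Sample proportion: p̂ = 27/80 = 0.337500

Check conditions for normal approximation:
  np̂ = 27 ≥ 10 ✓
  n(1-p̂) = 53 ≥ 10 ✓

The sample is large enough, so use a z-interval (normal approximation) for the proportion.

For 95% confidence, z* = 1.96 (from standard normal table)

Standard error: SE = √(p̂(1-p̂)/n) = √(0.337500×0.662500/80) = 0.05286702

Margin of error: E = z* × SE = 1.96 × 0.05286702 = 0.103619

Z-interval: p̂ ± E = 0.337500 ± 0.103619 = (0.233881, 0.441119)

Rounded to 4 decimal places:

(0.2339, 0.4411)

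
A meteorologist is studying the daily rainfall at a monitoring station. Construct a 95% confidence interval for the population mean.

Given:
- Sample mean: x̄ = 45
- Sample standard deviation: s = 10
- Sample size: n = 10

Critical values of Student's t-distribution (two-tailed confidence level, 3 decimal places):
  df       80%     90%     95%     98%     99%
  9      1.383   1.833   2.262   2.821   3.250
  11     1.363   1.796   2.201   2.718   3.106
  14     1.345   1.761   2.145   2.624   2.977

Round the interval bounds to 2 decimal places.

The population standard deviation σ is unknown (only the sample standard deviation s is given), so use a t-interval with df = n - 1 = 10 - 1 = 9.

For 95% confidence with df = 9, t* = 2.262 (from t-table)

Standard error: SE = s/√n = 10/√10 = 3.162278

Margin of error: E = t* × SE = 2.262 × 3.162278 = 7.1531

T-interval: x̄ ± E = 45 ± 7.1531 = (37.8469, 52.1531)

Rounded to 2 decimal places:

(37.85, 52.15)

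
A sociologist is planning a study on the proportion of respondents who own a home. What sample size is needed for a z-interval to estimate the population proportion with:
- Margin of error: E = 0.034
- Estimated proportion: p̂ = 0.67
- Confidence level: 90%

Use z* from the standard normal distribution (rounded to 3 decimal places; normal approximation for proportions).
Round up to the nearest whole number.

Using z* for proportion z-interval (normal approximation).

For 90% confidence, z* = 1.645 (from standard normal table)

Sample size formula for proportion z-interval: n = z*²p̂(1-p̂)/E²

n = 1.645² × 0.67 × 0.33 / 0.034²
  = 2.706025 × 0.2211 / 0.001156
  = 517.5624

Round up to the nearest whole number: n = 518

518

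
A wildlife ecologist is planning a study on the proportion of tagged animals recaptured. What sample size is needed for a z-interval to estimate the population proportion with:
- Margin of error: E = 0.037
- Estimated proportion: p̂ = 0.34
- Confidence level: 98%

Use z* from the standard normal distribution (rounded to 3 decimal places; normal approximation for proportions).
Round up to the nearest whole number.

Using z* for proportion z-interval (normal approximation).

For 98% confidence, z* = 2.326 (from standard normal table)

Sample size formula for proportion z-interval: n = z*²p̂(1-p̂)/E²

n = 2.326² × 0.34 × 0.66 / 0.037²
  = 5.410276 × 0.2244 / 0.001369
  = 886.8268

Round up to the nearest whole number: n = 887

887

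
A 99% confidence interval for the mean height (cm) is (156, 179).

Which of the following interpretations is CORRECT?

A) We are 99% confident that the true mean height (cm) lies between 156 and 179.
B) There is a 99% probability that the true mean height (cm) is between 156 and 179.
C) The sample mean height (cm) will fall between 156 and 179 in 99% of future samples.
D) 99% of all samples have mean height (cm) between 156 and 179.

A confidence interval represents our confidence in the procedure, not a probability statement about the parameter.

Key concept: If we repeated this sampling process many times and computed a 99% CI each time, about 99% of those intervals would contain the true population parameter.

For this specific interval (156, 179):
- Midpoint (point estimate): 167.5
- Margin of error: 11.5

The correct interpretation is the one stating confidence that the true parameter lies in the interval — option A.

A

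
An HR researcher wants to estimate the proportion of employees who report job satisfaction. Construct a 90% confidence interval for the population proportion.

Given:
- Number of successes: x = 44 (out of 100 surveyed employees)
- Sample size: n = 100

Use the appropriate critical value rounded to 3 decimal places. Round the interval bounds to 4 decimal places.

Sample proportion: p̂ = 44/100 = 0.440000

Check conditions for normal approximation:
  np̂ = 44 ≥ 10 ✓
  n(1-p̂) = 56 ≥ 10 ✓

The sample is large enough, so use a z-interval (normal approximation) for the proportion.

For 90% confidence, z* = 1.645 (from standard normal table)

Standard error: SE = √(p̂(1-p̂)/n) = √(0.440000×0.560000/100) = 0.04963869

Margin of error: E = z* × SE = 1.645 × 0.04963869 = 0.081656

Z-interval: p̂ ± E = 0.440000 ± 0.081656 = (0.358344, 0.521656)

Rounded to 4 decimal places:

(0.3583, 0.5217)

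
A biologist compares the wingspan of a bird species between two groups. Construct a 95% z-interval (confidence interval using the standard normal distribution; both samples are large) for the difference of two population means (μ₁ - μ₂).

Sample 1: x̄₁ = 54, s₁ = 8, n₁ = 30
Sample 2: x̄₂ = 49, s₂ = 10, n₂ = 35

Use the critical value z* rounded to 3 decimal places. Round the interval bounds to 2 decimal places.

Both samples are large (n₁ = 30 ≥ 30, n₂ = 35 ≥ 30), so a z-interval for the difference of means applies.

Point estimate: x̄₁ - x̄₂ = 54 - 49 = 5

Standard error: SE = √(s₁²/n₁ + s₂²/n₂)
= √(8²/30 + 10²/35)
= √(2.133333 + 2.857143)
= 2.233937

For 95% confidence, z* = 1.96 (from standard normal table)
Margin of error: E = z* × SE = 1.96 × 2.233937 = 4.3785

Z-interval: (x̄₁ - x̄₂) ± E = 5 ± 4.3785 = (0.6215, 9.3785)

Rounded to 2 decimal places:

(0.62, 9.38)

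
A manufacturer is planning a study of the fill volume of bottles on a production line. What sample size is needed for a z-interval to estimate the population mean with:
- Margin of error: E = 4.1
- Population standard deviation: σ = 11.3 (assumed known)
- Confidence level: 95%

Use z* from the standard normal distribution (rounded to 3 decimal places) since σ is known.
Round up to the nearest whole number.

Using z* since population σ is known (z-interval formula).

For 95% confidence, z* = 1.96 (from standard normal table)

Sample size formula for z-interval: n = (z*σ/E)²

n = (1.96 × 11.3 / 4.1)²
  = (5.401951)²
  = 29.1811

Round up to the nearest whole number: n = 30

30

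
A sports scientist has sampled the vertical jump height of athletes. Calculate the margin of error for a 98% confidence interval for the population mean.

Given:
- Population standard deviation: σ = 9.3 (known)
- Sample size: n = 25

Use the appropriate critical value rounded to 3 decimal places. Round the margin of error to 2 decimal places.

The population standard deviation σ is known, so use the z-interval margin of error formula.

For 98% confidence, z* = 2.326 (from standard normal table)

Margin of error formula for z-interval: E = z* × σ/√n

E = 2.326 × 9.3/√25
  = 2.326 × 1.860000
  = 4.3264

Rounded to 2 decimal places:

4.33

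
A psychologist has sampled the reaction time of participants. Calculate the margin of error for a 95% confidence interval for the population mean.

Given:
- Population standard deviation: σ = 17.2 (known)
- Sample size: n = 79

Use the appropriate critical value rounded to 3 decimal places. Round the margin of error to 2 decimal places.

The population standard deviation σ is known, so use the z-interval margin of error formula.

For 95% confidence, z* = 1.96 (from standard normal table)

Margin of error formula for z-interval: E = z* × σ/√n

E = 1.96 × 17.2/√79
  = 1.96 × 1.935151
  = 3.7929

Rounded to 2 decimal places:

3.79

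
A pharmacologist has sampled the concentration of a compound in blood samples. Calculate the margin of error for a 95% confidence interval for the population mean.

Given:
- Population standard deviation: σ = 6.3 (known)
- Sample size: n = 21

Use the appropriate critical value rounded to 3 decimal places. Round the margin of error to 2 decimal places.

The population standard deviation σ is known, so use the z-interval margin of error formula.

For 95% confidence, z* = 1.96 (from standard normal table)

Margin of error formula for z-interval: E = z* × σ/√n

E = 1.96 × 6.3/√21
  = 1.96 × 1.374773
  = 2.6946

Rounded to 2 decimal places:

2.69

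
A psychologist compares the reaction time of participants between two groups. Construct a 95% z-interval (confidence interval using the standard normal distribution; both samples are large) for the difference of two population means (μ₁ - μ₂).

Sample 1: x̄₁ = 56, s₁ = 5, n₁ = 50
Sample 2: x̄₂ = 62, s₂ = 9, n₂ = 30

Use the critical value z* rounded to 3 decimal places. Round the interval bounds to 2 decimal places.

Both samples are large (n₁ = 50 ≥ 30, n₂ = 30 ≥ 30), so a z-interval for the difference of means applies.

Point estimate: x̄₁ - x̄₂ = 56 - 62 = -6

Standard error: SE = √(s₁²/n₁ + s₂²/n₂)
= √(5²/50 + 9²/30)
= √(0.500000 + 2.700000)
= 1.788854

For 95% confidence, z* = 1.96 (from standard normal table)
Margin of error: E = z* × SE = 1.96 × 1.788854 = 3.5062

Z-interval: (x̄₁ - x̄₂) ± E = -6 ± 3.5062 = (-9.5062, -2.4938)

Rounded to 2 decimal places:

(-9.51, -2.49)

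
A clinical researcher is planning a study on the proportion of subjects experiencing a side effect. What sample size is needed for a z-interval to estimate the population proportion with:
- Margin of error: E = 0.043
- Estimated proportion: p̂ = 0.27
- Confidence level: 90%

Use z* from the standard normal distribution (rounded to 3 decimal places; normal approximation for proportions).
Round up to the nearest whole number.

Using z* for proportion z-interval (normal approximation).

For 90% confidence, z* = 1.645 (from standard normal table)

Sample size formula for proportion z-interval: n = z*²p̂(1-p̂)/E²

n = 1.645² × 0.27 × 0.73 / 0.043²
  = 2.706025 × 0.1971 / 0.001849
  = 288.4573

Round up to the nearest whole number: n = 289

289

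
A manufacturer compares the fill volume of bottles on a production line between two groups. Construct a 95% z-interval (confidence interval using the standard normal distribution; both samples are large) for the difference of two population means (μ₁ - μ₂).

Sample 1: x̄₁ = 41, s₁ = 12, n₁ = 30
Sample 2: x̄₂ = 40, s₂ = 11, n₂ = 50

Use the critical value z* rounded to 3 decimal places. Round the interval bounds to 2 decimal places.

Both samples are large (n₁ = 30 ≥ 30, n₂ = 50 ≥ 30), so a z-interval for the difference of means applies.

Point estimate: x̄₁ - x̄₂ = 41 - 40 = 1

Standard error: SE = √(s₁²/n₁ + s₂²/n₂)
= √(12²/30 + 11²/50)
= √(4.800000 + 2.420000)
= 2.687006

For 95% confidence, z* = 1.96 (from standard normal table)
Margin of error: E = z* × SE = 1.96 × 2.687006 = 5.2665

Z-interval: (x̄₁ - x̄₂) ± E = 1 ± 5.2665 = (-4.2665, 6.2665)

Rounded to 2 decimal places:

(-4.27, 6.27)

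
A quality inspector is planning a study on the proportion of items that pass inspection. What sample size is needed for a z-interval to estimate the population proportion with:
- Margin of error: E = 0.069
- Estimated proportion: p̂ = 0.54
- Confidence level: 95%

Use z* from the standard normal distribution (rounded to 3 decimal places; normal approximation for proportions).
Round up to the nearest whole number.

Using z* for proportion z-interval (normal approximation).

For 95% confidence, z* = 1.96 (from standard normal table)

Sample size formula for proportion z-interval: n = z*²p̂(1-p̂)/E²

n = 1.96² × 0.54 × 0.46 / 0.069²
  = 3.8416 × 0.2484 / 0.004761
  = 200.4313

Round up to the nearest whole number: n = 201

201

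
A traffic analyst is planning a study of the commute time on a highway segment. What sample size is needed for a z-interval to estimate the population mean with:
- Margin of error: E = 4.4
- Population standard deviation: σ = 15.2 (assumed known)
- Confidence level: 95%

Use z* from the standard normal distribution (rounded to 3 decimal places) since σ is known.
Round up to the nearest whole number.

Using z* since population σ is known (z-interval formula).

For 95% confidence, z* = 1.96 (from standard normal table)

Sample size formula for z-interval: n = (z*σ/E)²

n = (1.96 × 15.2 / 4.4)²
  = (6.770909)²
  = 45.8452

Round up to the nearest whole number: n = 46

46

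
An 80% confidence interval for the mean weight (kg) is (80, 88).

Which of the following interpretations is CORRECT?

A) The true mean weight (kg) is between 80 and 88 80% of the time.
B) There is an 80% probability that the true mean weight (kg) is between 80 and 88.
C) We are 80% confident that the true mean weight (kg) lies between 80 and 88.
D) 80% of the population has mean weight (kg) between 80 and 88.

A confidence interval represents our confidence in the procedure, not a probability statement about the parameter.

Key concept: If we repeated this sampling process many times and computed an 80% CI each time, about 80% of those intervals would contain the true population parameter.

For this specific interval (80, 88):
- Midpoint (point estimate): 84
- Margin of error: 4

The correct interpretation is the one stating confidence that the true parameter lies in the interval — option C.

C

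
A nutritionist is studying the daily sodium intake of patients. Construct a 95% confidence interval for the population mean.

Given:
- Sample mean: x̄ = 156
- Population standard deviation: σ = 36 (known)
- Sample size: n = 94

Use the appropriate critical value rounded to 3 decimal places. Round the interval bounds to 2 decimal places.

The population standard deviation σ is known, so use a z-interval (standard normal critical value).

For 95% confidence, z* = 1.96 (from standard normal table)

Standard error: SE = σ/√n = 36/√94 = 3.713116

Margin of error: E = z* × SE = 1.96 × 3.713116 = 7.2777

Z-interval: x̄ ± E = 156 ± 7.2777 = (148.7223, 163.2777)

Rounded to 2 decimal places:

(148.72, 163.28)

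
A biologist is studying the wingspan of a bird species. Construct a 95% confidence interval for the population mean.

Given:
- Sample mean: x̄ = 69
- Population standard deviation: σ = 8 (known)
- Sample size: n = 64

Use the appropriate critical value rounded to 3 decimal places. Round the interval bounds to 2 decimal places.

The population standard deviation σ is known, so use a z-interval (standard normal critical value).

For 95% confidence, z* = 1.96 (from standard normal table)

Standard error: SE = σ/√n = 8/√64 = 1.000000

Margin of error: E = z* × SE = 1.96 × 1.000000 = 1.9600

Z-interval: x̄ ± E = 69 ± 1.9600 = (67.0400, 70.9600)

Rounded to 2 decimal places:

(67.04, 70.96)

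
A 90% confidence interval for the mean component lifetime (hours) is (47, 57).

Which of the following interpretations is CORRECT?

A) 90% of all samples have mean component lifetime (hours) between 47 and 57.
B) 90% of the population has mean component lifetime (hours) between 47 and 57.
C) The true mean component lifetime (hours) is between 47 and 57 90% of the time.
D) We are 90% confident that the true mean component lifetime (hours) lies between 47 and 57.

A confidence interval represents our confidence in the procedure, not a probability statement about the parameter.

Key concept: If we repeated this sampling process many times and computed a 90% CI each time, about 90% of those intervals would contain the true population parameter.

For this specific interval (47, 57):
- Midpoint (point estimate): 52
- Margin of error: 5

The correct interpretation is the one stating confidence that the true parameter lies in the interval — option D.

D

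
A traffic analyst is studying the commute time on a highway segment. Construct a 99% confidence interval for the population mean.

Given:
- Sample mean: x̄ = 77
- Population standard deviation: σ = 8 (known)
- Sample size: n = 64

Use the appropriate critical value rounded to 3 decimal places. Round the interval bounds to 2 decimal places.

The population standard deviation σ is known, so use a z-interval (standard normal critical value).

For 99% confidence, z* = 2.576 (from standard normal table)

Standard error: SE = σ/√n = 8/√64 = 1.000000

Margin of error: E = z* × SE = 2.576 × 1.000000 = 2.5760

Z-interval: x̄ ± E = 77 ± 2.5760 = (74.4240, 79.5760)

Rounded to 2 decimal places:

(74.42, 79.58)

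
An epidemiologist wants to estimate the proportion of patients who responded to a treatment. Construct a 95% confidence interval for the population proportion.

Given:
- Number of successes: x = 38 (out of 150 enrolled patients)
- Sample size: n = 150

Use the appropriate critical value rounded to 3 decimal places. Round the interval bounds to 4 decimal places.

Sample proportion: p̂ = 38/150 = 0.253333

Check conditions for normal approximation:
  np̂ = 38 ≥ 10 ✓
  n(1-p̂) = 112 ≥ 10 ✓

The sample is large enough, so use a z-interval (normal approximation) for the proportion.

For 95% confidence, z* = 1.96 (from standard normal table)

Standard error: SE = √(p̂(1-p̂)/n) = √(0.253333×0.746667/150) = 0.03551108

Margin of error: E = z* × SE = 1.96 × 0.03551108 = 0.069602

Z-interval: p̂ ± E = 0.253333 ± 0.069602 = (0.183732, 0.322935)

Rounded to 4 decimal places:

(0.1837, 0.3229)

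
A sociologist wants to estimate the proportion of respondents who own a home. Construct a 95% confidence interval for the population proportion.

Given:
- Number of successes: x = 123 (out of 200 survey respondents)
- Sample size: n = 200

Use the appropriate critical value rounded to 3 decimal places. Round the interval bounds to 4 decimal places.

Sample proportion: p̂ = 123/200 = 0.615000

Check conditions for normal approximation:
  np̂ = 123 ≥ 10 ✓
  n(1-p̂) = 77 ≥ 10 ✓

The sample is large enough, so use a z-interval (normal approximation) for the proportion.

For 95% confidence, z* = 1.96 (from standard normal table)

Standard error: SE = √(p̂(1-p̂)/n) = √(0.615000×0.385000/200) = 0.03440748

Margin of error: E = z* × SE = 1.96 × 0.03440748 = 0.067439

Z-interval: p̂ ± E = 0.615000 ± 0.067439 = (0.547561, 0.682439)

Rounded to 4 decimal places:

(0.5476, 0.6824)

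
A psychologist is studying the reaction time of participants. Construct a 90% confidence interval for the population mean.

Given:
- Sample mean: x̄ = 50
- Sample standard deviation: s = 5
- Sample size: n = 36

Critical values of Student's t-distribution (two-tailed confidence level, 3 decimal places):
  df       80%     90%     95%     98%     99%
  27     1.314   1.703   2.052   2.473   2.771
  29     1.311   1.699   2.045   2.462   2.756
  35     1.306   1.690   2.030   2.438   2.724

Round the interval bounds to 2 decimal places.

The population standard deviation σ is unknown (only the sample standard deviation s is given), so use a t-interval with df = n - 1 = 36 - 1 = 35.

For 90% confidence with df = 35, t* = 1.690 (from t-table)

Standard error: SE = s/√n = 5/√36 = 0.833333

Margin of error: E = t* × SE = 1.690 × 0.833333 = 1.4083

T-interval: x̄ ± E = 50 ± 1.4083 = (48.5917, 51.4083)

Rounded to 2 decimal places:

(48.59, 51.41)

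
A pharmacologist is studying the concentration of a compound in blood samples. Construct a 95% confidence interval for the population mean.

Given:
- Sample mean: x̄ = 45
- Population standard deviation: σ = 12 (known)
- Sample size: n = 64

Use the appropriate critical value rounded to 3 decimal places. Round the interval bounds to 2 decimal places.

The population standard deviation σ is known, so use a z-interval (standard normal critical value).

For 95% confidence, z* = 1.96 (from standard normal table)

Standard error: SE = σ/√n = 12/√64 = 1.500000

Margin of error: E = z* × SE = 1.96 × 1.500000 = 2.9400

Z-interval: x̄ ± E = 45 ± 2.9400 = (42.0600, 47.9400)

Rounded to 2 decimal places:

(42.06, 47.94)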